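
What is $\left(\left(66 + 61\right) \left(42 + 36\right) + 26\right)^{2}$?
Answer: $98644624$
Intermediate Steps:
$\left(\left(66 + 61\right) \left(42 + 36\right) + 26\right)^{2} = \left(127 \cdot 78 + 26\right)^{2} = \left(9906 + 26\right)^{2} = 9932^{2} = 98644624$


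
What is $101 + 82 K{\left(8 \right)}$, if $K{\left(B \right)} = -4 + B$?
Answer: $429$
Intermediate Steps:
$101 + 82 K{\left(8 \right)} = 101 + 82 \left(-4 + 8\right) = 101 + 82 \cdot 4 = 101 + 328 = 429$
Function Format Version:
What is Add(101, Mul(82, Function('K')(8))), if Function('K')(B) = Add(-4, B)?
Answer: 429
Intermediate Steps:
Add(101, Mul(82, Function('K')(8))) = Add(101, Mul(82, Add(-4, 8))) = Add(101, Mul(82, 4)) = Add(101, 328) = 429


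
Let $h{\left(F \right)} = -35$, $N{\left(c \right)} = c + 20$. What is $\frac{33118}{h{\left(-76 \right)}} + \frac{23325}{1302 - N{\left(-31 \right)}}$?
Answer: $- \frac{42667559}{45955} \approx -928.46$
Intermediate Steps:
$N{\left(c \right)} = 20 + c$
$\frac{33118}{h{\left(-76 \right)}} + \frac{23325}{1302 - N{\left(-31 \right)}} = \frac{33118}{-35} + \frac{23325}{1302 - \left(20 - 31\right)} = 33118 \left(- \frac{1}{35}\right) + \frac{23325}{1302 - -11} = - \frac{33118}{35} + \frac{23325}{1302 + 11} = - \frac{33118}{35} + \frac{23325}{1313} = - \frac{42667559}{45955}$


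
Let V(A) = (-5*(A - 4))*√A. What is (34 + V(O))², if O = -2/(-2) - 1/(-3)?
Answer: 37612/27 + 5440*√3/9 ≈ 2440.0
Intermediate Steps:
O = 4/3 (O = -2*(-½) - 1*(-⅓) = 1 + ⅓ = 4/3 ≈ 1.3333)
V(A) = √A*(20 - 5*A) (V(A) = (-5*(-4 + A))*√A = (20 - 5*A)*√A = √A*(20 - 5*A))
(34 + V(O))² = (34 + 5*√(4/3)*(4 - 1*4/3))² = (34 + 5*(2*√3/3)*(4 - 4/3))² = (34 + 5*(2*√3/3)*(8/3))² = (34 + 80*√3/9)²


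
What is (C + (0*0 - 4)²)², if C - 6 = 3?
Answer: 625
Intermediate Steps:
C = 9 (C = 6 + 3 = 9)
(C + (0*0 - 4)²)² = (9 + (0*0 - 4)²)² = (9 + (0 - 4)²)² = (9 + (-4)²)² = (9 + 16)² = 25² = 625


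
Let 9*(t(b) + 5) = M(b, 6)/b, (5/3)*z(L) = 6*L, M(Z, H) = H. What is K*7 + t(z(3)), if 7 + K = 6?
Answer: -967/81 ≈ -11.938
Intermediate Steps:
z(L) = 18*L/5 (z(L) = 3*(6*L)/5 = 18*L/5)
t(b) = -5 + 2/(3*b) (t(b) = -5 + (6/b)/9 = -5 + 2/(3*b))
K = -1 (K = -7 + 6 = -1)
K*7 + t(z(3)) = -1*7 + (-5 + 2/(3*(((18/5)*3)))) = -7 + (-5 + 2/(3*(54/5))) = -7 + (-5 + (2/3)*(5/54)) = -7 + (-5 + 5/81) = -7 - 400/81 = -967/81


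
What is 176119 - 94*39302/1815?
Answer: 315961597/1815 ≈ 1.7408e+5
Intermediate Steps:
176119 - 94*39302/1815 = 176119 - 1*3694388/1815 = 176119 - 3694388/1815 = 315961597/1815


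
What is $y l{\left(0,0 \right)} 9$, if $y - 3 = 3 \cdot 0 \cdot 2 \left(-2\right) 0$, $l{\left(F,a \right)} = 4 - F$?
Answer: $108$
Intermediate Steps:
$y = 3$ ($y = 3 + 3 \cdot 0 \cdot 2 \left(-2\right) 0 = 3 + 0 \cdot 2 \left(-2\right) 0 = 3 + 0 \left(-2\right) 0 = 3 + 0 \cdot 0 = 3 + 0 = 3$)
$y l{\left(0,0 \right)} 9 = 3 \left(4 - 0\right) 9 = 3 \left(4 + 0\right) 9 = 3 \cdot 4 \cdot 9 = 12 \cdot 9 = 108$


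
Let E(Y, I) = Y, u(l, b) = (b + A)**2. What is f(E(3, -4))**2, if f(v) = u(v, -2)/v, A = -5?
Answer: 2401/9 ≈ 266.78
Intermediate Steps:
u(l, b) = (-5 + b)**2 (u(l, b) = (b - 5)**2 = (-5 + b)**2)
f(v) = 49/v (f(v) = (-5 - 2)**2/v = (-7)**2/v = 49/v)
f(E(3, -4))**2 = (49/3)**2 = 2401/9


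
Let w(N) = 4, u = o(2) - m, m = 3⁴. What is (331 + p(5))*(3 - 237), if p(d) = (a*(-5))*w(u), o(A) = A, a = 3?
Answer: -63414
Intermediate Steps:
m = 81
u = -79 (u = 2 - 1*81 = 2 - 81 = -79)
p(d) = -60 (p(d) = (3*(-5))*4 = -15*4 = -60)
(331 + p(5))*(3 - 237) = (331 - 60)*(3 - 237) = 271*(-234) = -63414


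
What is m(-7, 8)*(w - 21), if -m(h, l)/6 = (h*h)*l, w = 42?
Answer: -49392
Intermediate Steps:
m(h, l) = -6*l*h**2 (m(h, l) = -6*h*h*l = -6*h**2*l = -6*l*h**2)
m(-7, 8)*(w - 21) = (-6*8*(-7)**2)*(42 - 21) = -6*8*49*21 = -2352*21 = -49392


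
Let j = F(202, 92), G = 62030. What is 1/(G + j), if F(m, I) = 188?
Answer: 1/62218 ≈ 1.6073e-5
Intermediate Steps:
j = 188
1/(G + j) = 1/(62030 + 188) = 1/62218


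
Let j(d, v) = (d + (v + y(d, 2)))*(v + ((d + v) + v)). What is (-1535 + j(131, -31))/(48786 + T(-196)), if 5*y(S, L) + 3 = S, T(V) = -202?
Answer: 16189/242920 ≈ 0.066643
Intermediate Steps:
y(S, L) = -⅗ + S/5
j(d, v) = (d + 3*v)*(-⅗ + v + 6*d/5) (j(d, v) = (d + (v + (-⅗ + d/5)))*(v + ((d + v) + v)) = (d + (-⅗ + v + d/5))*(v + (d + 2*v)) = (-⅗ + v + 6*d/5)*(d + 3*v) = (d + 3*v)*(-⅗ + v + 6*d/5))
(-1535 + j(131, -31))/(48786 + T(-196)) = (-1535 + (3*(-31)² - 9/5*(-31) - ⅗*131 + (6/5)*131² + (23/5)*131*(-31)))/(48786 - 202) = (-1535 + (3*961 + 279/5 - 393/5 + (6/5)*17161 - 93403/5))/48584 = (-1535 + (2883 + 279/5 - 393/5 + 102966/5 - 93403/5))*(1/48584) = (-1535 + 23864/5)*(1/48584) = (16189/5)*(1/48584) = 16189/242920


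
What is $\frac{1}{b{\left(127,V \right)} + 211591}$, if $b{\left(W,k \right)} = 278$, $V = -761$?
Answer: $\frac{1}{211869} \approx 4.7199 \cdot 10^{-6}$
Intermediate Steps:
$\frac{1}{b{\left(127,V \right)} + 211591} = \frac{1}{278 + 211591} = \frac{1}{211869}$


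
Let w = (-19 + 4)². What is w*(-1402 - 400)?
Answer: -405450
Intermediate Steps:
w = 225 (w = (-15)² = 225)
w*(-1402 - 400) = 225*(-1402 - 400) = 225*(-1802) = -405450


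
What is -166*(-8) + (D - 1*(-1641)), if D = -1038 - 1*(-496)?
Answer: 2427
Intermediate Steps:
D = -542 (D = -1038 + 496 = -542)
-166*(-8) + (D - 1*(-1641)) = -166*(-8) + (-542 - 1*(-1641)) = 1328 + (-542 + 1641) = 1328 + 1099 = 2427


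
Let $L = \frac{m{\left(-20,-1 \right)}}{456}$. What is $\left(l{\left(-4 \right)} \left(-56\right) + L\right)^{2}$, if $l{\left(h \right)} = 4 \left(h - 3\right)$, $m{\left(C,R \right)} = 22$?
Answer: $\frac{127816975225}{51984} \approx 2.4588 \cdot 10^{6}$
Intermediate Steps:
$l{\left(h \right)} = -12 + 4 h$ ($l{\left(h \right)} = 4 \left(-3 + h\right) = -12 + 4 h$)
$L = \frac{11}{228}$ ($L = \frac{22}{456} = 22 \cdot \frac{1}{456} = \frac{11}{228} \approx 0.048246$)
$\left(l{\left(-4 \right)} \left(-56\right) + L\right)^{2} = \left(\left(-12 + 4 \left(-4\right)\right) \left(-56\right) + \frac{11}{228}\right)^{2} = \left(\left(-12 - 16\right) \left(-56\right) + \frac{11}{228}\right)^{2} = \left(\left(-28\right) \left(-56\right) + \frac{11}{228}\right)^{2} = \left(1568 + \frac{11}{228}\right)^{2} = \left(\frac{357515}{228}\right)^{2} = \frac{127816975225}{51984}$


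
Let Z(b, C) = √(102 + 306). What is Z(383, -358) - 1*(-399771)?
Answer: 399771 + 2*√102 ≈ 3.9979e+5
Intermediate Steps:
Z(b, C) = 2*√102 (Z(b, C) = √408 = 2*√102)
Z(383, -358) - 1*(-399771) = 2*√102 - 1*(-399771) = 2*√102 + 399771 = 399771 + 2*√102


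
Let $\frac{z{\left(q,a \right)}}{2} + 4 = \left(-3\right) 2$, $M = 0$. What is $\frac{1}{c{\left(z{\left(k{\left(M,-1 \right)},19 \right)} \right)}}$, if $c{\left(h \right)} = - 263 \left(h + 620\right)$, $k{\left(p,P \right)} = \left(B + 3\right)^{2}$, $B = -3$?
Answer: $- \frac{1}{157800} \approx -6.3371 \cdot 10^{-6}$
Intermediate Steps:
$k{\left(p,P \right)} = 0$ ($k{\left(p,P \right)} = \left(-3 + 3\right)^{2} = 0^{2} = 0$)
$z{\left(q,a \right)} = -20$ ($z{\left(q,a \right)} = -8 + 2 \left(\left(-3\right) 2\right) = -8 + 2 \left(-6\right) = -8 - 12 = -20$)
$c{\left(h \right)} = -163060 - 263 h$ ($c{\left(h \right)} = - 263 \left(620 + h\right) = -163060 - 263 h$)
$\frac{1}{c{\left(z{\left(k{\left(M,-1 \right)},19 \right)} \right)}} = \frac{1}{-163060 - -5260} = \frac{1}{-163060 + 5260} = \frac{1}{-157800} = - \frac{1}{157800}$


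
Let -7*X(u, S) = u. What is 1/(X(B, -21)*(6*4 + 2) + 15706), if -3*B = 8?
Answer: 21/330034 ≈ 6.3630e-5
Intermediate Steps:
B = -8/3 (B = -1/3*8 = -8/3 ≈ -2.6667)
X(u, S) = -u/7
1/(X(B, -21)*(6*4 + 2) + 15706) = 1/((-1/7*(-8/3))*(6*4 + 2) + 15706) = 1/(8*(24 + 2)/21 + 15706) = 1/((8/21)*26 + 15706) = 1/(208/21 + 15706) = 1/(330034/21) = 21/330034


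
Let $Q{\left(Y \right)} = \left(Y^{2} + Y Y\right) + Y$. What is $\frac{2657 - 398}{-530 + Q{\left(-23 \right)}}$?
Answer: $\frac{2259}{505} \approx 4.4733$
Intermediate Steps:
$Q{\left(Y \right)} = Y + 2 Y^{2}$ ($Q{\left(Y \right)} = \left(Y^{2} + Y^{2}\right) + Y = 2 Y^{2} + Y = Y + 2 Y^{2}$)
$\frac{2657 - 398}{-530 + Q{\left(-23 \right)}} = \frac{2657 - 398}{-530 - 23 \left(1 + 2 \left(-23\right)\right)} = \frac{2259}{-530 - 23 \left(1 - 46\right)} = \frac{2259}{-530 - -1035} = \frac{2259}{-530 + 1035} = \frac{2259}{505}$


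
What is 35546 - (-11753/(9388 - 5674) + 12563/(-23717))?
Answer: 3131392611031/88084938 ≈ 35550.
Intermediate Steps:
35546 - (-11753/(9388 - 5674) + 12563/(-23717)) = 35546 - (-11753/3714 + 12563*(-1/23717)) = 35546 - (-11753*1/3714 - 12563/23717) = 35546 - (-11753/3714 - 12563/23717) = 35546 - 1*(-325404883/88084938) = 35546 + 325404883/88084938 = 3131392611031/88084938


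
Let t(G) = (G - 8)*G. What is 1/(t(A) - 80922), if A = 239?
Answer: -1/25713 ≈ -3.8891e-5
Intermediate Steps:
t(G) = G*(-8 + G) (t(G) = (-8 + G)*G = G*(-8 + G))
1/(t(A) - 80922) = 1/(239*(-8 + 239) - 80922) = 1/(239*231 - 80922) = 1/(55209 - 80922) = 1/(-25713) = -1/25713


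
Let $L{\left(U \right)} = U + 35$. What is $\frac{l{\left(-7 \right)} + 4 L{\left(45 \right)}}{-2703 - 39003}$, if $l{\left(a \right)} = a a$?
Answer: $- \frac{41}{4634} \approx -0.0088477$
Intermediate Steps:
$L{\left(U \right)} = 35 + U$
$l{\left(a \right)} = a^{2}$
$\frac{l{\left(-7 \right)} + 4 L{\left(45 \right)}}{-2703 - 39003} = \frac{\left(-7\right)^{2} + 4 \left(35 + 45\right)}{-2703 - 39003} = \frac{49 + 4 \cdot 80}{-41706} = \left(49 + 320\right) \left(- \frac{1}{41706}\right) = 369 \left(- \frac{1}{41706}\right) = - \frac{41}{4634}$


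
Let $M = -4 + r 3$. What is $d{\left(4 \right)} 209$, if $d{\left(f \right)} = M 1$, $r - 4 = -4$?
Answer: $-836$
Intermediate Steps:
$r = 0$ ($r = 4 - 4 = 0$)
$M = -4$ ($M = -4 + 0 \cdot 3 = -4 + 0 = -4$)
$d{\left(f \right)} = -4$ ($d{\left(f \right)} = \left(-4\right) 1 = -4$)
$d{\left(4 \right)} 209 = \left(-4\right) 209 = -836$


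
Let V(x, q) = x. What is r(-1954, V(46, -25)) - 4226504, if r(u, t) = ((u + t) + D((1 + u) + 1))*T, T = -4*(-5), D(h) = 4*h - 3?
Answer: -4420884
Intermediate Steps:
D(h) = -3 + 4*h
T = 20
r(u, t) = 100 + 20*t + 100*u (r(u, t) = ((u + t) + (-3 + 4*((1 + u) + 1)))*20 = ((t + u) + (-3 + 4*(2 + u)))*20 = ((t + u) + (-3 + (8 + 4*u)))*20 = ((t + u) + (5 + 4*u))*20 = (5 + t + 5*u)*20 = 100 + 20*t + 100*u)
r(-1954, V(46, -25)) - 4226504 = (100 + 20*46 + 100*(-1954)) - 4226504 = (100 + 920 - 195400) - 4226504 = -194380 - 4226504 = -4420884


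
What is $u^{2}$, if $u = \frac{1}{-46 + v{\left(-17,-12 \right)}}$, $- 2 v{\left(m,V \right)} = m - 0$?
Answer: $\frac{4}{5625} \approx 0.00071111$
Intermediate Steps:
$v{\left(m,V \right)} = - \frac{m}{2}$ ($v{\left(m,V \right)} = - \frac{m - 0}{2} = - \frac{m + 0}{2} = - \frac{m}{2}$)
$u = - \frac{2}{75}$ ($u = \frac{1}{-46 - - \frac{17}{2}} = \frac{1}{-46 + \frac{17}{2}} = \frac{1}{- \frac{75}{2}} = - \frac{2}{75} \approx -0.026667$)
$u^{2} = \left(- \frac{2}{75}\right)^{2} = \frac{4}{5625}$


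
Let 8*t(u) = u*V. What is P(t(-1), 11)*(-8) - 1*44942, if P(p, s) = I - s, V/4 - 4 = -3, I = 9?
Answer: -44926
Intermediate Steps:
V = 4 (V = 16 + 4*(-3) = 16 - 12 = 4)
t(u) = u/2 (t(u) = (u*4)/8 = (4*u)/8 = u/2)
P(p, s) = 9 - s
P(t(-1), 11)*(-8) - 1*44942 = (9 - 1*11)*(-8) - 1*44942 = (9 - 11)*(-8) - 44942 = -2*(-8) - 44942 = 16 - 44942 = -44926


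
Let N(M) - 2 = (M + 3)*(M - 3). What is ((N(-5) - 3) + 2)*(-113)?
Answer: -1921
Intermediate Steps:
N(M) = 2 + (-3 + M)*(3 + M) (N(M) = 2 + (M + 3)*(M - 3) = 2 + (3 + M)*(-3 + M) = 2 + (-3 + M)*(3 + M))
((N(-5) - 3) + 2)*(-113) = (((-7 + (-5)²) - 3) + 2)*(-113) = (((-7 + 25) - 3) + 2)*(-113) = ((18 - 3) + 2)*(-113) = (15 + 2)*(-113) = 17*(-113) = -1921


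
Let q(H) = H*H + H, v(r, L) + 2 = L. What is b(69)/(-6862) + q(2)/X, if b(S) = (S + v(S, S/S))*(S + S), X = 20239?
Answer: -94940802/69440009 ≈ -1.3672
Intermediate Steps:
v(r, L) = -2 + L
b(S) = 2*S*(-1 + S) (b(S) = (S + (-2 + S/S))*(S + S) = (S + (-2 + 1))*(2*S) = (S - 1)*(2*S) = (-1 + S)*(2*S) = 2*S*(-1 + S))
q(H) = H + H² (q(H) = H² + H = H + H²)
b(69)/(-6862) + q(2)/X = (2*69*(-1 + 69))/(-6862) + (2*(1 + 2))/20239 = (2*69*68)*(-1/6862) + (2*3)*(1/20239) = 9384*(-1/6862) + 6*(1/20239) = -4692/3431 + 6/20239 = -94940802/69440009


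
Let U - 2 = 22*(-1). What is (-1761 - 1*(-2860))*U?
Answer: -21980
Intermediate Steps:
U = -20 (U = 2 + 22*(-1) = 2 - 22 = -20)
(-1761 - 1*(-2860))*U = (-1761 - 1*(-2860))*(-20) = (-1761 + 2860)*(-20) = 1099*(-20) = -21980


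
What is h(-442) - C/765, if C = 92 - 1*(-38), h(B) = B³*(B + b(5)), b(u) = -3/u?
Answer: 29237460816902/765 ≈ 3.8219e+10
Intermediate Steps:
h(B) = B³*(-⅗ + B) (h(B) = B³*(B - 3/5) = B³*(B - 3*⅕) = B³*(B - ⅗) = B³*(-⅗ + B))
C = 130 (C = 92 + 38 = 130)
h(-442) - C/765 = (-442)³*(-⅗ - 442) - 130/765 = -86350888*(-2213/5) - 130/765 = 191094515144/5 - 1*26/153 = 191094515144/5 - 26/153 = 29237460816902/765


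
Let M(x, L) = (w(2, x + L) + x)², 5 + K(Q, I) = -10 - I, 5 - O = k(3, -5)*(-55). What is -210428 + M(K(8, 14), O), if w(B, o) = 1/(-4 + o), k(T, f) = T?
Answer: -3933746348/18769 ≈ -2.0959e+5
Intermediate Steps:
O = 170 (O = 5 - 3*(-55) = 5 - 1*(-165) = 5 + 165 = 170)
K(Q, I) = -15 - I (K(Q, I) = -5 + (-10 - I) = -15 - I)
M(x, L) = (x + 1/(-4 + L + x))² (M(x, L) = (1/(-4 + (x + L)) + x)² = (1/(-4 + (L + x)) + x)² = (1/(-4 + L + x) + x)² = (x + 1/(-4 + L + x))²)
-210428 + M(K(8, 14), O) = -210428 + ((-15 - 1*14) + 1/(-4 + 170 + (-15 - 1*14)))² = -210428 + ((-15 - 14) + 1/(-4 + 170 + (-15 - 14)))² = -210428 + (-29 + 1/(-4 + 170 - 29))² = -210428 + (-29 + 1/137)² = -210428 + (-3972/137)² = -210428 + 15776784/18769 = -3933746348/18769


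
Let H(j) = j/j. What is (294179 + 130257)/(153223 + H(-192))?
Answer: 106109/38306 ≈ 2.7700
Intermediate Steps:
H(j) = 1
(294179 + 130257)/(153223 + H(-192)) = (294179 + 130257)/(153223 + 1) = 424436/153224 = 424436*(1/153224) = 106109/38306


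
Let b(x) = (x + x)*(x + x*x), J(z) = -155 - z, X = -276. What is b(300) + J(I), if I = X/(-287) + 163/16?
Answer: 248793797043/4592 ≈ 5.4180e+7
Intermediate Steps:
I = 51197/4592 (I = -276/(-287) + 163/16 = -276*(-1/287) + 163*(1/16) = 276/287 + 163/16 = 51197/4592 ≈ 11.149)
b(x) = 2*x*(x + x**2) (b(x) = (2*x)*(x + x**2) = 2*x*(x + x**2))
b(300) + J(I) = 2*300**2*(1 + 300) + (-155 - 1*51197/4592) = 2*90000*301 + (-155 - 51197/4592) = 54180000 - 762957/4592 = 248793797043/4592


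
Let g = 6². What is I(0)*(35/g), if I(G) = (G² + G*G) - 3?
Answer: -35/12 ≈ -2.9167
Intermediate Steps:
g = 36
I(G) = -3 + 2*G² (I(G) = (G² + G²) - 3 = 2*G² - 3 = -3 + 2*G²)
I(0)*(35/g) = (-3 + 2*0²)*(35/36) = (-3 + 2*0)*(35*(1/36)) = (-3 + 0)*(35/36) = -3*35/36 = -35/12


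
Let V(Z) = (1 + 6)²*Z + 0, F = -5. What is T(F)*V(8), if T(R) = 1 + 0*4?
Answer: 392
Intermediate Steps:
T(R) = 1 (T(R) = 1 + 0 = 1)
V(Z) = 49*Z (V(Z) = 7²*Z + 0 = 49*Z + 0 = 49*Z)
T(F)*V(8) = 1*(49*8) = 1*392 = 392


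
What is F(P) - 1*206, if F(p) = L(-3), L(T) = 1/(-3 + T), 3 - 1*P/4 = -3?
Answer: -1237/6 ≈ -206.17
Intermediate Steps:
P = 24 (P = 12 - 4*(-3) = 12 + 12 = 24)
F(p) = -⅙ (F(p) = 1/(-3 - 3) = 1/(-6) = -⅙)
F(P) - 1*206 = -⅙ - 1*206 = -⅙ - 206 = -1237/6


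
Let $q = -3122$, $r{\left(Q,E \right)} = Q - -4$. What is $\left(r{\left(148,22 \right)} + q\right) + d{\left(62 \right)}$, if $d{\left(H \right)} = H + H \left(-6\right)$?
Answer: $-3280$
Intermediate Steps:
$r{\left(Q,E \right)} = 4 + Q$ ($r{\left(Q,E \right)} = Q + 4 = 4 + Q$)
$d{\left(H \right)} = - 5 H$ ($d{\left(H \right)} = H - 6 H = - 5 H$)
$\left(r{\left(148,22 \right)} + q\right) + d{\left(62 \right)} = \left(\left(4 + 148\right) - 3122\right) - 310 = \left(152 - 3122\right) - 310 = -2970 - 310 = -3280$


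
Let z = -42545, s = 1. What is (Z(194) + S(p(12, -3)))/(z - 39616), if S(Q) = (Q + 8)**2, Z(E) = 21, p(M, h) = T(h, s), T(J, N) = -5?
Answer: -10/27387 ≈ -0.00036514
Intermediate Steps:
p(M, h) = -5
S(Q) = (8 + Q)**2
(Z(194) + S(p(12, -3)))/(z - 39616) = (21 + (8 - 5)**2)/(-42545 - 39616) = (21 + 3**2)/(-82161) = (21 + 9)*(-1/82161) = 30*(-1/82161) = -10/27387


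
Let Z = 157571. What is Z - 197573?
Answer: -40002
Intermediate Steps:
Z - 197573 = 157571 - 197573 = -40002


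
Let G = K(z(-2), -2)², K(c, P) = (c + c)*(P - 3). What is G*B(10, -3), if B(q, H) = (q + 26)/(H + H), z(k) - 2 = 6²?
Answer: -866400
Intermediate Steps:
z(k) = 38 (z(k) = 2 + 6² = 2 + 36 = 38)
K(c, P) = 2*c*(-3 + P) (K(c, P) = (2*c)*(-3 + P) = 2*c*(-3 + P))
B(q, H) = (26 + q)/(2*H) (B(q, H) = (26 + q)/((2*H)) = (26 + q)*(1/(2*H)) = (26 + q)/(2*H))
G = 144400 (G = (2*38*(-3 - 2))² = (2*38*(-5))² = (-380)² = 144400)
G*B(10, -3) = 144400*((½)*(26 + 10)/(-3)) = 144400*((½)*(-⅓)*36) = 144400*(-6) = -866400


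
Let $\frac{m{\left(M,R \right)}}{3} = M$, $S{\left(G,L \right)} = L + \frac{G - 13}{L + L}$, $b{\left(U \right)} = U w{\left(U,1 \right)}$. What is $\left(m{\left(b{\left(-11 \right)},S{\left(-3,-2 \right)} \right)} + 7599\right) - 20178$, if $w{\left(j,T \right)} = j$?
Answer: $-12216$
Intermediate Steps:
$b{\left(U \right)} = U^{2}$ ($b{\left(U \right)} = U U = U^{2}$)
$S{\left(G,L \right)} = L + \frac{-13 + G}{2 L}$
$m{\left(M,R \right)} = 3 M$
$\left(m{\left(b{\left(-11 \right)},S{\left(-3,-2 \right)} \right)} + 7599\right) - 20178 = \left(3 \left(-11\right)^{2} + 7599\right) - 20178 = \left(3 \cdot 121 + 7599\right) - 20178 = \left(363 + 7599\right) - 20178 = 7962 - 20178 = -12216$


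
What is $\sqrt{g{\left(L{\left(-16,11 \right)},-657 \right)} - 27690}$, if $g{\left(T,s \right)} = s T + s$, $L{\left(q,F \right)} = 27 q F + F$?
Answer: $\sqrt{3086490} \approx 1756.8$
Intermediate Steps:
$L{\left(q,F \right)} = F + 27 F q$ ($L{\left(q,F \right)} = 27 F q + F = F + 27 F q$)
$g{\left(T,s \right)} = s + T s$ ($g{\left(T,s \right)} = T s + s = s + T s$)
$\sqrt{g{\left(L{\left(-16,11 \right)},-657 \right)} - 27690} = \sqrt{- 657 \left(1 + 11 \left(1 + 27 \left(-16\right)\right)\right) - 27690} = \sqrt{- 657 \left(1 + 11 \left(1 - 432\right)\right) - 27690} = \sqrt{- 657 \left(1 + 11 \left(-431\right)\right) - 27690} = \sqrt{- 657 \left(1 - 4741\right) - 27690} = \sqrt{\left(-657\right) \left(-4740\right) - 27690} = \sqrt{3114180 - 27690} = \sqrt{3086490}$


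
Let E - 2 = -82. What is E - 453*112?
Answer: -50816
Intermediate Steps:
E = -80 (E = 2 - 82 = -80)
E - 453*112 = -80 - 453*112 = -80 - 50736 = -50816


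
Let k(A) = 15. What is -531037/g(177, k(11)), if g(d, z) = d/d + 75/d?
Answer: -31331183/84 ≈ -3.7299e+5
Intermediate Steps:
g(d, z) = 1 + 75/d
-531037/g(177, k(11)) = -531037*177/(75 + 177) = -531037/((1/177)*252) = -531037/84/59 = -531037*59/84 = -31331183/84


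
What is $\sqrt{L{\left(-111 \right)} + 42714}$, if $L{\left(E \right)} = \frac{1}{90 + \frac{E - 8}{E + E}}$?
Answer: $\frac{2 \sqrt{4313792635473}}{20099} \approx 206.67$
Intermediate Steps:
$L{\left(E \right)} = \frac{1}{90 + \frac{-8 + E}{2 E}}$
$\sqrt{L{\left(-111 \right)} + 42714} = \sqrt{2 \left(-111\right) \frac{1}{-8 + 181 \left(-111\right)} + 42714} = \sqrt{2 \left(-111\right) \frac{1}{-8 - 20091} + 42714} = \sqrt{2 \left(-111\right) \frac{1}{-20099} + 42714} = \sqrt{2 \left(-111\right) \left(- \frac{1}{20099}\right) + 42714} = \sqrt{\frac{222}{20099} + 42714} = \sqrt{\frac{858508908}{20099}} = \frac{2 \sqrt{4313792635473}}{20099}$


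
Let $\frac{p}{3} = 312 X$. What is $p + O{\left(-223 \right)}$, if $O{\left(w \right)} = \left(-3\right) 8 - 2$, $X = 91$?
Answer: $85150$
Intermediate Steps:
$O{\left(w \right)} = -26$ ($O{\left(w \right)} = -24 - 2 = -26$)
$p = 85176$ ($p = 3 \cdot 312 \cdot 91 = 3 \cdot 28392 = 85176$)
$p + O{\left(-223 \right)} = 85176 - 26 = 85150$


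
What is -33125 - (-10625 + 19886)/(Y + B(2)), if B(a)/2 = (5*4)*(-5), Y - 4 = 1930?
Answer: -19149337/578 ≈ -33130.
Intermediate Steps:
Y = 1934 (Y = 4 + 1930 = 1934)
B(a) = -200 (B(a) = 2*((5*4)*(-5)) = 2*(20*(-5)) = 2*(-100) = -200)
-33125 - (-10625 + 19886)/(Y + B(2)) = -33125 - (-10625 + 19886)/(1934 - 200) = -33125 - 9261/1734 = -33125 - 1*3087/578 = -33125 - 3087/578 = -19149337/578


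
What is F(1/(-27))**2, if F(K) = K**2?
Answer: 1/531441 ≈ 1.8817e-6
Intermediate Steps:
F(1/(-27))**2 = ((1/(-27))**2)**2 = ((-1/27)**2)**2 = (1/729)**2 = 1/531441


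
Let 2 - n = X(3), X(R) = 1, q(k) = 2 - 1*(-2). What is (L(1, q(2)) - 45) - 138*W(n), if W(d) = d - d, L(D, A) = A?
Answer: -41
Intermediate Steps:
q(k) = 4 (q(k) = 2 + 2 = 4)
n = 1 (n = 2 - 1*1 = 2 - 1 = 1)
W(d) = 0
(L(1, q(2)) - 45) - 138*W(n) = (4 - 45) - 138*0 = -41 + 0 = -41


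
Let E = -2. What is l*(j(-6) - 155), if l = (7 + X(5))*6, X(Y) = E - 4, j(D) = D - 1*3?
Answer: -984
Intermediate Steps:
j(D) = -3 + D (j(D) = D - 3 = -3 + D)
X(Y) = -6 (X(Y) = -2 - 4 = -6)
l = 6 (l = (7 - 6)*6 = 1*6 = 6)
l*(j(-6) - 155) = 6*((-3 - 6) - 155) = 6*(-9 - 155) = 6*(-164) = -984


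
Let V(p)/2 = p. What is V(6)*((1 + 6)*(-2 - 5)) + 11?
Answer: -577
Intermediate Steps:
V(p) = 2*p
V(6)*((1 + 6)*(-2 - 5)) + 11 = (2*6)*((1 + 6)*(-2 - 5)) + 11 = 12*(7*(-7)) + 11 = 12*(-49) + 11 = -588 + 11 = -577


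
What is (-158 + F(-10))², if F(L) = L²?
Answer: 3364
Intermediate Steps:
(-158 + F(-10))² = (-158 + (-10)²)² = (-158 + 100)² = (-58)² = 3364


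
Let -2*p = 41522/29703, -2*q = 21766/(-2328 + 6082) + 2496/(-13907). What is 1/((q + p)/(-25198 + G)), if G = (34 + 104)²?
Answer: 9543013321578036/5440254192125 ≈ 1754.1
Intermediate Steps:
q = -146664889/52206878 (q = -(21766/(-2328 + 6082) + 2496/(-13907))/2 = -(21766/3754 + 2496*(-1/13907))/2 = -(21766*(1/3754) - 2496/13907)/2 = -(10883/1877 - 2496/13907)/2 = -½*146664889/26103439 = -146664889/52206878 ≈ -2.8093)
G = 19044 (G = 138² = 19044)
p = -20761/29703 ≈ -0.69895
1/((q + p)/(-25198 + G)) = 1/((-146664889/52206878 - 20761/29703)/(-25198 + 19044)) = 1/(-5440254192125/1550700897234/(-6154)) = 1/(-5440254192125/1550700897234*(-1/6154)) = 1/(5440254192125/9543013321578036) = 9543013321578036/5440254192125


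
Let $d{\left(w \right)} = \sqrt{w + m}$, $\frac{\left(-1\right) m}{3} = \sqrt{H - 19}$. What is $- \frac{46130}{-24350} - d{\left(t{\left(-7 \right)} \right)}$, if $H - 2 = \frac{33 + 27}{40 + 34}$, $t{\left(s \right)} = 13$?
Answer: $\frac{4613}{2435} - \frac{\sqrt{17797 - 111 i \sqrt{22163}}}{37} \approx -2.026 + 1.5395 i$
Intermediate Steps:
$H = \frac{104}{37}$ ($H = 2 + \frac{33 + 27}{40 + 34} = 2 + \frac{60}{74} = 2 + 60 \cdot \frac{1}{74} = 2 + \frac{30}{37} = \frac{104}{37} \approx 2.8108$)
$m = - \frac{3 i \sqrt{22163}}{37}$ ($m = - 3 \sqrt{\frac{104}{37} - 19} = - 3 \sqrt{- \frac{599}{37}} = - 3 \frac{i \sqrt{22163}}{37} = - \frac{3 i \sqrt{22163}}{37} \approx - 12.071 i$)
$d{\left(w \right)} = \sqrt{w - \frac{3 i \sqrt{22163}}{37}}$
$- \frac{46130}{-24350} - d{\left(t{\left(-7 \right)} \right)} = - \frac{46130}{-24350} - \frac{\sqrt{1369 \cdot 13 - 111 i \sqrt{22163}}}{37} = \left(-46130\right) \left(- \frac{1}{24350}\right) - \frac{\sqrt{17797 - 111 i \sqrt{22163}}}{37} = \frac{4613}{2435} - \frac{\sqrt{17797 - 111 i \sqrt{22163}}}{37}$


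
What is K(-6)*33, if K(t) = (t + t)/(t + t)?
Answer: 33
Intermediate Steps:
K(t) = 1 (K(t) = (2*t)/((2*t)) = (2*t)*(1/(2*t)) = 1)
K(-6)*33 = 1*33 = 33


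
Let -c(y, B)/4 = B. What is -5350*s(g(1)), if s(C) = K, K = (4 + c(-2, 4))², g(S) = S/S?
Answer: -770400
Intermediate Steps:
g(S) = 1
c(y, B) = -4*B
K = 144 (K = (4 - 4*4)² = (4 - 16)² = (-12)² = 144)
s(C) = 144
-5350*s(g(1)) = -5350*144 = -770400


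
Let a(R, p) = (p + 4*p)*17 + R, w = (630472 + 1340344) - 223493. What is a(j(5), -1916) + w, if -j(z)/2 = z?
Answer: 1584453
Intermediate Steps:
w = 1747323 (w = 1970816 - 223493 = 1747323)
j(z) = -2*z
a(R, p) = R + 85*p (a(R, p) = (5*p)*17 + R = 85*p + R = R + 85*p)
a(j(5), -1916) + w = (-2*5 + 85*(-1916)) + 1747323 = (-10 - 162860) + 1747323 = -162870 + 1747323 = 1584453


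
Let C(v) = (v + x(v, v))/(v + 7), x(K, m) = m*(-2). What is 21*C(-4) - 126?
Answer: -98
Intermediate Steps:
x(K, m) = -2*m
C(v) = -v/(7 + v) (C(v) = (v - 2*v)/(v + 7) = (-v)/(7 + v) = -v/(7 + v))
21*C(-4) - 126 = 21*(-1*(-4)/(7 - 4)) - 126 = 21*(-1*(-4)/3) - 126 = 21*(-1*(-4)*1/3) - 126 = 21*(4/3) - 126 = 28 - 126 = -98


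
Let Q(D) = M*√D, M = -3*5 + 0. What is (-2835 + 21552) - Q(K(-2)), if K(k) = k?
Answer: 18717 + 15*I*√2 ≈ 18717.0 + 21.213*I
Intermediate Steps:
M = -15 (M = -15 + 0 = -15)
Q(D) = -15*√D
(-2835 + 21552) - Q(K(-2)) = (-2835 + 21552) - (-15)*√(-2) = 18717 - (-15)*I*√2 = 18717 + 15*I*√2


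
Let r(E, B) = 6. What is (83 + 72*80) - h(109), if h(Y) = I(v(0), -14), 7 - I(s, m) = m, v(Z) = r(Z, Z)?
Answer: 5822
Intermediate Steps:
v(Z) = 6
I(s, m) = 7 - m
h(Y) = 21 (h(Y) = 7 - 1*(-14) = 7 + 14 = 21)
(83 + 72*80) - h(109) = (83 + 72*80) - 1*21 = (83 + 5760) - 21 = 5843 - 21 = 5822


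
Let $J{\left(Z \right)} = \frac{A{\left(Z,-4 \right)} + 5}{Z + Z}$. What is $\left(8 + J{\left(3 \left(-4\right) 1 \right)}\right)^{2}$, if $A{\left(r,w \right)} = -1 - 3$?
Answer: $\frac{36481}{576} \approx 63.335$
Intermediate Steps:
$A{\left(r,w \right)} = -4$ ($A{\left(r,w \right)} = -1 - 3 = -4$)
$J{\left(Z \right)} = \frac{1}{2 Z}$ ($J{\left(Z \right)} = \frac{-4 + 5}{Z + Z} = 1 \frac{1}{2 Z} = \frac{1}{2 Z}$)
$\left(8 + J{\left(3 \left(-4\right) 1 \right)}\right)^{2} = \left(8 + \frac{1}{2 \cdot 3 \left(-4\right) 1}\right)^{2} = \left(8 + \frac{1}{2 \left(\left(-12\right) 1\right)}\right)^{2} = \left(8 + \frac{1}{2 \left(-12\right)}\right)^{2} = \left(8 + \frac{1}{2} \left(- \frac{1}{12}\right)\right)^{2} = \left(8 - \frac{1}{24}\right)^{2} = \left(\frac{191}{24}\right)^{2} = \frac{36481}{576}$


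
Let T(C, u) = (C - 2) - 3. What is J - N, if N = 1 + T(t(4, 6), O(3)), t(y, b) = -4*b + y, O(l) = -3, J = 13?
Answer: 37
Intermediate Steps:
t(y, b) = y - 4*b
T(C, u) = -5 + C (T(C, u) = (-2 + C) - 3 = -5 + C)
N = -24 (N = 1 + (-5 + (4 - 4*6)) = 1 + (-5 + (4 - 24)) = 1 + (-5 - 20) = 1 - 25 = -24)
J - N = 13 - 1*(-24) = 13 + 24 = 37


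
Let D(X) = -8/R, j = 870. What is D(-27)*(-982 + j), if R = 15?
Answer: 896/15 ≈ 59.733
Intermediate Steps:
D(X) = -8/15
D(-27)*(-982 + j) = -8*(-982 + 870)/15 = -8/15*(-112) = 896/15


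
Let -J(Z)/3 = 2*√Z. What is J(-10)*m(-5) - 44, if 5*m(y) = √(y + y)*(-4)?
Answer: -92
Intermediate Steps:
J(Z) = -6*√Z
m(y) = -4*√2*√y/5 (m(y) = (√(y + y)*(-4))/5 = (√(2*y)*(-4))/5 = ((√2*√y)*(-4))/5 = (-4*√2*√y)/5 = -4*√2*√y/5)
J(-10)*m(-5) - 44 = (-6*I*√10)*(-4*√2*√(-5)/5) - 44 = (-6*I*√10)*(-4*√2*I*√5/5) - 44 = (-6*I*√10)*(-4*I*√10/5) - 44 = -48 - 44 = -92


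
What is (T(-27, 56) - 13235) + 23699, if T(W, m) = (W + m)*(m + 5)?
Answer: 12233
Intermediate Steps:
T(W, m) = (5 + m)*(W + m) (T(W, m) = (W + m)*(5 + m) = (5 + m)*(W + m))
(T(-27, 56) - 13235) + 23699 = ((56² + 5*(-27) + 5*56 - 27*56) - 13235) + 23699 = ((3136 - 135 + 280 - 1512) - 13235) + 23699 = (1769 - 13235) + 23699 = -11466 + 23699 = 12233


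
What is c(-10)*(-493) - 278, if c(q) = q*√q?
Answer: -278 + 4930*I*√10 ≈ -278.0 + 15590.0*I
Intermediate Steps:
c(q) = q^(3/2)
c(-10)*(-493) - 278 = (-10)^(3/2)*(-493) - 278 = -10*I*√10*(-493) - 278 = 4930*I*√10 - 278 = -278 + 4930*I*√10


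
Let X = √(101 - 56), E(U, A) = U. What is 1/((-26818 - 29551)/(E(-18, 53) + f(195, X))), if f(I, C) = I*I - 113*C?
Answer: -38007/56369 + 339*√5/56369 ≈ -0.66081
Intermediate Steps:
X = 3*√5 (X = √45 = 3*√5 ≈ 6.7082)
f(I, C) = I² - 113*C
1/((-26818 - 29551)/(E(-18, 53) + f(195, X))) = 1/((-26818 - 29551)/(-18 + (195² - 339*√5))) = 1/(-56369/(-18 + (38025 - 339*√5))) = 1/(-56369/(38007 - 339*√5)) = -38007/56369 + 339*√5/56369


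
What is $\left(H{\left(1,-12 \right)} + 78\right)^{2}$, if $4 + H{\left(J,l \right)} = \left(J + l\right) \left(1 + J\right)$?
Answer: $2704$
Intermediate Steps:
$H{\left(J,l \right)} = -4 + \left(1 + J\right) \left(J + l\right)$ ($H{\left(J,l \right)} = -4 + \left(J + l\right) \left(1 + J\right) = -4 + \left(1 + J\right) \left(J + l\right)$)
$\left(H{\left(1,-12 \right)} + 78\right)^{2} = \left(\left(-4 + 1 - 12 + 1^{2} + 1 \left(-12\right)\right) + 78\right)^{2} = \left(\left(-4 + 1 - 12 + 1 - 12\right) + 78\right)^{2} = \left(-26 + 78\right)^{2} = 52^{2} = 2704$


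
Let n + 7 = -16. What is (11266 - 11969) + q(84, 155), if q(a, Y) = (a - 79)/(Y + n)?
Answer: -92791/132 ≈ -702.96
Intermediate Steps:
n = -23 (n = -7 - 16 = -23)
q(a, Y) = (-79 + a)/(-23 + Y) (q(a, Y) = (a - 79)/(Y - 23) = (-79 + a)/(-23 + Y))
(11266 - 11969) + q(84, 155) = (11266 - 11969) + (-79 + 84)/(-23 + 155) = -703 + 5/132 = -92791/132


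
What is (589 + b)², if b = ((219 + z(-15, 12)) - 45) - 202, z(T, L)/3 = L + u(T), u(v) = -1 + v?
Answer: 301401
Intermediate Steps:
z(T, L) = -3 + 3*L + 3*T (z(T, L) = 3*(L + (-1 + T)) = 3*(-1 + L + T) = -3 + 3*L + 3*T)
b = -40 (b = ((219 + (-3 + 3*12 + 3*(-15))) - 45) - 202 = ((219 + (-3 + 36 - 45)) - 45) - 202 = ((219 - 12) - 45) - 202 = (207 - 45) - 202 = 162 - 202 = -40)
(589 + b)² = (589 - 40)² = 549² = 301401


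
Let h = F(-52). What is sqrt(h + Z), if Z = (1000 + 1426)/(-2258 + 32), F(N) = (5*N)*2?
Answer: I*sqrt(645509949)/1113 ≈ 22.827*I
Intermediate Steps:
F(N) = 10*N
Z = -1213/1113 (Z = 2426/(-2226) = 2426*(-1/2226) = -1213/1113 ≈ -1.0898)
h = -520 (h = 10*(-52) = -520)
sqrt(h + Z) = sqrt(-520 - 1213/1113) = sqrt(-579973/1113) = I*sqrt(645509949)/1113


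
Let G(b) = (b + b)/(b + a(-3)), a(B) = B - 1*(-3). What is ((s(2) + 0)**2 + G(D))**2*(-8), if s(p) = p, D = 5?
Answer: -288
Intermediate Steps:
a(B) = 3 + B (a(B) = B + 3 = 3 + B)
G(b) = 2 (G(b) = (b + b)/(b + (3 - 3)) = (2*b)/(b + 0) = (2*b)/b = 2)
((s(2) + 0)**2 + G(D))**2*(-8) = ((2 + 0)**2 + 2)**2*(-8) = (2**2 + 2)**2*(-8) = (4 + 2)**2*(-8) = 6**2*(-8) = 36*(-8) = -288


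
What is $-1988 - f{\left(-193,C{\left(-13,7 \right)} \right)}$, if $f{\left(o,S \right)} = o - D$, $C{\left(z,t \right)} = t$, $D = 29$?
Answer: $-1766$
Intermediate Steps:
$f{\left(o,S \right)} = -29 + o$ ($f{\left(o,S \right)} = o - 29 = -29 + o$)
$-1988 - f{\left(-193,C{\left(-13,7 \right)} \right)} = -1988 - \left(-29 - 193\right) = -1988 - -222 = -1988 + 222 = -1766$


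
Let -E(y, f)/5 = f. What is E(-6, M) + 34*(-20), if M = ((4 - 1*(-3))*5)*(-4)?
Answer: 20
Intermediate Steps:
M = -140 (M = ((4 + 3)*5)*(-4) = (7*5)*(-4) = 35*(-4) = -140)
E(y, f) = -5*f
E(-6, M) + 34*(-20) = -5*(-140) + 34*(-20) = 700 - 680 = 20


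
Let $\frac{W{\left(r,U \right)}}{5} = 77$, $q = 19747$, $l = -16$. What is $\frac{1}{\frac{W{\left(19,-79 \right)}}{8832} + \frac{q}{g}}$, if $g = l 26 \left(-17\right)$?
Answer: $\frac{150144}{425789} \approx 0.35263$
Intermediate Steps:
$W{\left(r,U \right)} = 385$ ($W{\left(r,U \right)} = 5 \cdot 77 = 385$)
$g = 7072$ ($g = \left(-16\right) 26 \left(-17\right) = \left(-416\right) \left(-17\right) = 7072$)
$\frac{1}{\frac{W{\left(19,-79 \right)}}{8832} + \frac{q}{g}} = \frac{1}{\frac{385}{8832} + \frac{19747}{7072}} = \frac{1}{385 \cdot \frac{1}{8832} + 19747 \cdot \frac{1}{7072}} = \frac{1}{\frac{385}{8832} + \frac{1519}{544}} = \frac{1}{\frac{425789}{150144}} = \frac{150144}{425789}$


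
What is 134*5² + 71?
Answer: 3421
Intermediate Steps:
134*5² + 71 = 134*25 + 71 = 3350 + 71 = 3421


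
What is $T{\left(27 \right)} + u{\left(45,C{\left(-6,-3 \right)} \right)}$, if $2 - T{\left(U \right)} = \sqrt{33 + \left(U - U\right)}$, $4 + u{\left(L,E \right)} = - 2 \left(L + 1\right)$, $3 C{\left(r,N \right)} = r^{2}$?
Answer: $-94 - \sqrt{33} \approx -99.745$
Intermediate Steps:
$C{\left(r,N \right)} = \frac{r^{2}}{3}$
$u{\left(L,E \right)} = -6 - 2 L$ ($u{\left(L,E \right)} = -4 - 2 \left(L + 1\right) = -4 - 2 \left(1 + L\right) = -4 - \left(2 + 2 L\right) = -6 - 2 L$)
$T{\left(U \right)} = 2 - \sqrt{33}$ ($T{\left(U \right)} = 2 - \sqrt{33 + \left(U - U\right)} = 2 - \sqrt{33 + 0} = 2 - \sqrt{33}$)
$T{\left(27 \right)} + u{\left(45,C{\left(-6,-3 \right)} \right)} = \left(2 - \sqrt{33}\right) - 96 = -94 - \sqrt{33}$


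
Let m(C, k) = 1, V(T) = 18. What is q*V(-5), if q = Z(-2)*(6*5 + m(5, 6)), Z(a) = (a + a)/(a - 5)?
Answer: 2232/7 ≈ 318.86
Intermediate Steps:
Z(a) = 2*a/(-5 + a) (Z(a) = (2*a)/(-5 + a) = 2*a/(-5 + a))
q = 124/7 (q = (2*(-2)/(-5 - 2))*(6*5 + 1) = (2*(-2)/(-7))*(30 + 1) = (2*(-2)*(-⅐))*31 = (4/7)*31 = 124/7 ≈ 17.714)
q*V(-5) = (124/7)*18 = 2232/7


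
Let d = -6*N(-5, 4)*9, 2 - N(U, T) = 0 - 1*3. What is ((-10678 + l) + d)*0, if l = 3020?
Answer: 0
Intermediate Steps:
N(U, T) = 5 (N(U, T) = 2 - (0 - 1*3) = 2 - (0 - 3) = 2 - 1*(-3) = 2 + 3 = 5)
d = -270 (d = -6*5*9 = -30*9 = -270)
((-10678 + l) + d)*0 = ((-10678 + 3020) - 270)*0 = (-7658 - 270)*0 = -7928*0 = 0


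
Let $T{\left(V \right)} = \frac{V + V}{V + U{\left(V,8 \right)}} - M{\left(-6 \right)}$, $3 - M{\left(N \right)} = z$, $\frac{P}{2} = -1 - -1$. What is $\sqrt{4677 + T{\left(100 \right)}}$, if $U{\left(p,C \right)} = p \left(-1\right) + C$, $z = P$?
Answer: $\sqrt{4699} \approx 68.549$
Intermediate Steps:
$P = 0$ ($P = 2 \left(-1 - -1\right) = 2 \left(-1 + 1\right) = 2 \cdot 0 = 0$)
$z = 0$
$U{\left(p,C \right)} = C - p$ ($U{\left(p,C \right)} = - p + C = C - p$)
$M{\left(N \right)} = 3$ ($M{\left(N \right)} = 3 - 0 = 3 + 0 = 3$)
$T{\left(V \right)} = -3 + \frac{V}{4}$ ($T{\left(V \right)} = \frac{V + V}{V - \left(-8 + V\right)} - 3 = \frac{2 V}{8} - 3 = 2 V \frac{1}{8} - 3 = \frac{V}{4} - 3 = -3 + \frac{V}{4}$)
$\sqrt{4677 + T{\left(100 \right)}} = \sqrt{4677 + \left(-3 + \frac{1}{4} \cdot 100\right)} = \sqrt{4677 + \left(-3 + 25\right)} = \sqrt{4677 + 22} = \sqrt{4699}$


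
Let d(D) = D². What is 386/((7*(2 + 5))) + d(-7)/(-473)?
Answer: 180177/23177 ≈ 7.7740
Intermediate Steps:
386/((7*(2 + 5))) + d(-7)/(-473) = 386/((7*(2 + 5))) + (-7)²/(-473) = 386/((7*7)) + 49*(-1/473) = 386/49 - 49/473 = 180177/23177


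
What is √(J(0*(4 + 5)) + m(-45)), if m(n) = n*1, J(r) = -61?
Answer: I*√106 ≈ 10.296*I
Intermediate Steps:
m(n) = n
√(J(0*(4 + 5)) + m(-45)) = √(-61 - 45) = √(-106) = I*√106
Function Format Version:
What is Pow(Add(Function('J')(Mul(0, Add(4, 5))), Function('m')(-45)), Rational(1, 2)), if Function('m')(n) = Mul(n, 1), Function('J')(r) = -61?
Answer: Mul(I, Pow(106, Rational(1, 2))) ≈ Mul(10.296, I)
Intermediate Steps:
Function('m')(n) = n
Pow(Add(Function('J')(Mul(0, Add(4, 5))), Function('m')(-45)), Rational(1, 2)) = Pow(Add(-61, -45), Rational(1, 2)) = Pow(-106, Rational(1, 2)) = Mul(I, Pow(106, Rational(1, 2)))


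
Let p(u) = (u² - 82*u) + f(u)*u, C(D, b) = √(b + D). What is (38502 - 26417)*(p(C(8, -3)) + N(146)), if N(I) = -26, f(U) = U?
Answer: -193360 - 990970*√5 ≈ -2.4092e+6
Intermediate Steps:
C(D, b) = √(D + b)
p(u) = -82*u + 2*u² (p(u) = (u² - 82*u) + u*u = (u² - 82*u) + u² = -82*u + 2*u²)
(38502 - 26417)*(p(C(8, -3)) + N(146)) = (38502 - 26417)*(2*√(8 - 3)*(-41 + √(8 - 3)) - 26) = 12085*(2*√5*(-41 + √5) - 26) = 12085*(-26 + 2*√5*(-41 + √5)) = -314210 + 24170*√5*(-41 + √5)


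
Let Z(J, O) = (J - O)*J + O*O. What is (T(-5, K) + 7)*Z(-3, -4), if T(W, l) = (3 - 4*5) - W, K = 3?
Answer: -65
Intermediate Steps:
Z(J, O) = O**2 + J*(J - O) (Z(J, O) = J*(J - O) + O**2 = O**2 + J*(J - O))
T(W, l) = -17 - W (T(W, l) = (3 - 20) - W = -17 - W)
(T(-5, K) + 7)*Z(-3, -4) = ((-17 - 1*(-5)) + 7)*((-3)**2 + (-4)**2 - 1*(-3)*(-4)) = ((-17 + 5) + 7)*(9 + 16 - 12) = (-12 + 7)*13 = -5*13 = -65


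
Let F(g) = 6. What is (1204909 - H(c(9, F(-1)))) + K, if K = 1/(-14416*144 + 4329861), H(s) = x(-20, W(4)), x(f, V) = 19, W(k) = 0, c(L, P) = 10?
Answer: 2715770249731/2253957 ≈ 1.2049e+6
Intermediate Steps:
H(s) = 19
K = 1/2253957 (K = 1/(-2075904 + 4329861) = 1/2253957 ≈ 4.4366e-7)
(1204909 - H(c(9, F(-1)))) + K = (1204909 - 1*19) + 1/2253957 = (1204909 - 19) + 1/2253957 = 1204890 + 1/2253957 = 2715770249731/2253957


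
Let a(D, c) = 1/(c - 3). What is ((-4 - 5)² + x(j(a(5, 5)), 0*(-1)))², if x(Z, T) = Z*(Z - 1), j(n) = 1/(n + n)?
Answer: 6561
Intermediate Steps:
a(D, c) = 1/(-3 + c)
j(n) = 1/(2*n)
x(Z, T) = Z*(-1 + Z)
((-4 - 5)² + x(j(a(5, 5)), 0*(-1)))² = ((-4 - 5)² + (1/(2*(1/(-3 + 5))))*(-1 + 1/(2*(1/(-3 + 5)))))² = ((-9)² + (1/(2*(1/2)))*(-1 + 1/(2*(1/2))))² = (81 + (1/(2*(½)))*(-1 + 1/(2*(½))))² = (81 + ((½)*2)*(-1 + (½)*2))² = (81 + 1*(-1 + 1))² = (81 + 1*0)² = (81 + 0)² = 81² = 6561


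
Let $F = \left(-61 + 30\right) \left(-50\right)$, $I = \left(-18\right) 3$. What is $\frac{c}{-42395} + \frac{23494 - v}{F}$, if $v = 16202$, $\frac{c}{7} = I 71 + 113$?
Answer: $\frac{572979}{107725} \approx 5.3189$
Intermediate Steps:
$I = -54$
$F = 1550$ ($F = \left(-31\right) \left(-50\right) = 1550$)
$c = -26047$ ($c = 7 \left(\left(-54\right) 71 + 113\right) = 7 \left(-3834 + 113\right) = 7 \left(-3721\right) = -26047$)
$\frac{c}{-42395} + \frac{23494 - v}{F} = - \frac{26047}{-42395} + \frac{23494 - 16202}{1550} = \left(-26047\right) \left(- \frac{1}{42395}\right) + \left(23494 - 16202\right) \frac{1}{1550} = \frac{427}{695} + 7292 \cdot \frac{1}{1550} = \frac{427}{695} + \frac{3646}{775} = \frac{572979}{107725}$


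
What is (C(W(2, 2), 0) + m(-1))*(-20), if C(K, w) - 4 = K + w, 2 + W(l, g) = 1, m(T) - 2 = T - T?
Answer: -100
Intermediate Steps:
m(T) = 2 (m(T) = 2 + (T - T) = 2 + 0 = 2)
W(l, g) = -1 (W(l, g) = -2 + 1 = -1)
C(K, w) = 4 + K + w (C(K, w) = 4 + (K + w) = 4 + K + w)
(C(W(2, 2), 0) + m(-1))*(-20) = ((4 - 1 + 0) + 2)*(-20) = (3 + 2)*(-20) = 5*(-20) = -100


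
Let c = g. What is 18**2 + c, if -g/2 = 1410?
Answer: -2496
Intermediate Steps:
g = -2820 (g = -2*1410 = -2820)
c = -2820
18**2 + c = 18**2 - 2820 = 324 - 2820 = -2496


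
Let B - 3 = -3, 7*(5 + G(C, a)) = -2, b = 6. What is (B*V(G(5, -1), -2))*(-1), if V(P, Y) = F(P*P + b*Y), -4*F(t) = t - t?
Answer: 0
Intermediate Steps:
G(C, a) = -37/7 (G(C, a) = -5 + (⅐)*(-2) = -5 - 2/7 = -37/7)
F(t) = 0 (F(t) = -(t - t)/4 = -¼*0 = 0)
B = 0 (B = 3 - 3 = 0)
V(P, Y) = 0
(B*V(G(5, -1), -2))*(-1) = (0*0)*(-1) = 0*(-1) = 0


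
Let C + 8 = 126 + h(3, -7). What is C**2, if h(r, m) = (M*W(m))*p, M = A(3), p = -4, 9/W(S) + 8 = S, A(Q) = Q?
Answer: 391876/25 ≈ 15675.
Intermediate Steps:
W(S) = 9/(-8 + S)
M = 3
h(r, m) = -108/(-8 + m) (h(r, m) = (3*(9/(-8 + m)))*(-4) = (27/(-8 + m))*(-4) = -108/(-8 + m))
C = 626/5 (C = -8 + (126 - 108/(-8 - 7)) = -8 + (126 - 108/(-15)) = -8 + (126 - 108*(-1/15)) = -8 + (126 + 36/5) = -8 + 666/5 = 626/5 ≈ 125.20)
C**2 = (626/5)**2 = 391876/25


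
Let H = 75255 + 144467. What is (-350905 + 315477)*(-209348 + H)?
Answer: -367530072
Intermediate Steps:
H = 219722
(-350905 + 315477)*(-209348 + H) = (-350905 + 315477)*(-209348 + 219722) = -35428*10374 = -367530072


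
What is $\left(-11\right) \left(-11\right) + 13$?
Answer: $134$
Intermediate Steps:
$\left(-11\right) \left(-11\right) + 13 = 121 + 13 = 134$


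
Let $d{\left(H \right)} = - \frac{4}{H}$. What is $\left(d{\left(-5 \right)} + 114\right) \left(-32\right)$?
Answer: $- \frac{18368}{5} \approx -3673.6$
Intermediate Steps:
$\left(d{\left(-5 \right)} + 114\right) \left(-32\right) = \left(- \frac{4}{-5} + 114\right) \left(-32\right) = \left(\left(-4\right) \left(- \frac{1}{5}\right) + 114\right) \left(-32\right) = \left(\frac{4}{5} + 114\right) \left(-32\right) = \frac{574}{5} \left(-32\right) = - \frac{18368}{5}$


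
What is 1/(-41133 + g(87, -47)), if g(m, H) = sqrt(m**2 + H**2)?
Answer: -41133/1691913911 - sqrt(9778)/1691913911 ≈ -2.4370e-5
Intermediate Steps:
g(m, H) = sqrt(H**2 + m**2)
1/(-41133 + g(87, -47)) = 1/(-41133 + sqrt((-47)**2 + 87**2)) = 1/(-41133 + sqrt(2209 + 7569)) = 1/(-41133 + sqrt(9778))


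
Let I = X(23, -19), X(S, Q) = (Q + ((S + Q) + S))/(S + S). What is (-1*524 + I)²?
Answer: 145154304/529 ≈ 2.7439e+5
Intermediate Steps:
X(S, Q) = (2*Q + 2*S)/(2*S) (X(S, Q) = (Q + ((Q + S) + S))/((2*S)) = (Q + (Q + 2*S))*(1/(2*S)) = (2*Q + 2*S)*(1/(2*S)) = (2*Q + 2*S)/(2*S))
I = 4/23 (I = (-19 + 23)/23 = (1/23)*4 = 4/23 ≈ 0.17391)
(-1*524 + I)² = (-1*524 + 4/23)² = (-524 + 4/23)² = (-12048/23)² = 145154304/529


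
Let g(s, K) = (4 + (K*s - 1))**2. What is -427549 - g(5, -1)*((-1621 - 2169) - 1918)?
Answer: -404717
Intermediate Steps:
g(s, K) = (3 + K*s)**2 (g(s, K) = (4 + (-1 + K*s))**2 = (3 + K*s)**2)
-427549 - g(5, -1)*((-1621 - 2169) - 1918) = -427549 - (3 - 1*5)**2*((-1621 - 2169) - 1918) = -427549 - (3 - 5)**2*(-3790 - 1918) = -427549 - (-2)**2*(-5708) = -427549 - 4*(-5708) = -427549 - 1*(-22832) = -427549 + 22832 = -404717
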